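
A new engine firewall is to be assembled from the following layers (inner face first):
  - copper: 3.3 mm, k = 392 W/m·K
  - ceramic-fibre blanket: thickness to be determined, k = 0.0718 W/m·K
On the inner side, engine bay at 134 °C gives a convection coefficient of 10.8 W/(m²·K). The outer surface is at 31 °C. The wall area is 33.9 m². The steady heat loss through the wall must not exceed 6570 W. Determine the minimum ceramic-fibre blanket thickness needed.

Model the wall as resistances in series:
R_inner film = 1/(h_i·A) = 1/(10.8×33.9) = 0.002731 K/W
R_copper = L/(kA) = 0.0033/(392×33.9) = 2.483×10^-7 K/W
Sum of the known resistances R_other = 0.002732 K/W
Required total resistance R_tot = ΔT/Q_allow = 103/6570 = 0.01568 K/W
R_ceramic-fibre blanket = R_tot − R_other = 0.01295 K/W
L = R·k·A = 0.01295×0.0718×33.9

L ≈ 31.5 mm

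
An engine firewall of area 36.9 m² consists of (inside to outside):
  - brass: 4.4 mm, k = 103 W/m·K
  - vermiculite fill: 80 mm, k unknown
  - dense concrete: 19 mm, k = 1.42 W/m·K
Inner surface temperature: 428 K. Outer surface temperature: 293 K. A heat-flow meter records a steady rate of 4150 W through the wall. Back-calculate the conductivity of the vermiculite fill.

k ≈ 0.0674 W/(m·K)

Using the resistance-network approach (series):
R_brass = L/(kA) = 0.0044/(103×36.9) = 1.158×10^-6 K/W
R_dense concrete = L/(kA) = 0.019/(1.42×36.9) = 3.626×10^-4 K/W
Sum of known resistances R_other = 3.638×10^-4 K/W
Total R = ΔT/Q = 135/4150 = 0.03253 K/W
R_vermiculite fill = R_total − R_other = 0.03217 K/W
k = L/(R·A) = 0.08/(0.03217×36.9)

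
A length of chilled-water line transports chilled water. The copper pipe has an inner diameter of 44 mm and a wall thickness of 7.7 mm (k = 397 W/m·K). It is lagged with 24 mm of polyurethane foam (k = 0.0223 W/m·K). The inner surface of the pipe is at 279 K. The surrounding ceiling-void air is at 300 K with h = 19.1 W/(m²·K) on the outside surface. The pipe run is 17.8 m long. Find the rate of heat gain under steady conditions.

Q ≈ 85.3 W

For a radial system each layer contributes R = ln(r_out/r_in)/(2πkL); films add R = 1/(hA).
R_copper pipe wall = ln(29.7/22)/(2π×397×17.8) = 6.759×10^-6 K/W
R_polyurethane foam = ln(53.7/29.7)/(2π×0.0223×17.8) = 0.2375 K/W
R_outer film = 1/(h_o·2πr_oL) = 1/(19.1×2π×0.0537×17.8) = 0.008718 K/W
R_total = 0.2462 K/W
Q = ΔT/R_total = 21/0.2462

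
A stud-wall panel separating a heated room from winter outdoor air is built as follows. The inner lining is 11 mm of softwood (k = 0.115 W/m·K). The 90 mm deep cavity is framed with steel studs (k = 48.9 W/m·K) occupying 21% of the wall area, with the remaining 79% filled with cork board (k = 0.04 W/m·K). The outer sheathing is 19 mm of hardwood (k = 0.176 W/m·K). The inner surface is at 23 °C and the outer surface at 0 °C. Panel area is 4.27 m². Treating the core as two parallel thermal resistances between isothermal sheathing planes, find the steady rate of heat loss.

Sheathing layers in series; stud and cavity paths in parallel between them.
R_inner = 0.011/(0.115×4.27) = 0.0224 K/W
R_stud  = 0.09/(48.9×0.21×4.27) = 0.002053 K/W
R_cav   = 0.09/(0.04×0.79×4.27) = 0.667 K/W
1/R_core = 1/R_stud + 1/R_cav → R_core = 0.002046 K/W
R_outer = 0.019/(0.176×4.27) = 0.02528 K/W
R_total = 0.04973 K/W
Q = ΔT/R_total = 23/0.04973

Q ≈ 463 W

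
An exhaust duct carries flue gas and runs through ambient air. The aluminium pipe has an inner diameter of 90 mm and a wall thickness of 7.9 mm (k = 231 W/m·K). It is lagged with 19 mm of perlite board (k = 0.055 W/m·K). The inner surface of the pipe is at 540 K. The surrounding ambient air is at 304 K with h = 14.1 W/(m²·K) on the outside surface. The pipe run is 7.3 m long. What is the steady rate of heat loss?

For a radial system each layer contributes R = ln(r_out/r_in)/(2πkL); films add R = 1/(hA).
R_aluminium pipe wall = ln(52.9/45)/(2π×231×7.3) = 1.527×10^-5 K/W
R_perlite board = ln(71.9/52.9)/(2π×0.055×7.3) = 0.1216 K/W
R_outer film = 1/(h_o·2πr_oL) = 1/(14.1×2π×0.0719×7.3) = 0.02151 K/W
R_total = 0.1432 K/W
Q = ΔT/R_total = 236/0.1432

Q ≈ 1650 W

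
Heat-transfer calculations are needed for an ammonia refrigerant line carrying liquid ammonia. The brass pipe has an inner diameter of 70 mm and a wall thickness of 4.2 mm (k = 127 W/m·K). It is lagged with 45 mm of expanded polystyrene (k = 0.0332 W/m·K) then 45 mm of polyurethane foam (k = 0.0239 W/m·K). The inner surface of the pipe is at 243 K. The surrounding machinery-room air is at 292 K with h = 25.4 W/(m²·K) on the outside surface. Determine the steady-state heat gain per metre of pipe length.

q′ ≈ 7.46 W/m

Cylindrical conduction, so R = ln(r₂/r₁)/(2πkL) per layer, in series:
R_brass pipe wall = ln(39.2/35)/(2π×127×1) = 1.42×10^-4 K/W
R_expanded polystyrene = ln(84.2/39.2)/(2π×0.0332×1) = 3.665 K/W
R_polyurethane foam = ln(129.2/84.2)/(2π×0.0239×1) = 2.851 K/W
R_outer film = 1/(h_o·2πr_oL) = 1/(25.4×2π×0.1292×1) = 0.0485 K/W
R_total = 6.565 K/W
Q = ΔT/R_total = 49/6.565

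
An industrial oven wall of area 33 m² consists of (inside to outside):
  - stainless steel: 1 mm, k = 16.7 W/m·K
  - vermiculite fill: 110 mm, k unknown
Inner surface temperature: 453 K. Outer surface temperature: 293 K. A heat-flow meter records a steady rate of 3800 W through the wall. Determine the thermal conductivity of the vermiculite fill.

Series thermal resistances:
R_stainless steel = L/(kA) = 0.001/(16.7×33) = 1.815×10^-6 K/W
Sum of known resistances R_other = 1.815×10^-6 K/W
Total R = ΔT/Q = 160/3800 = 0.04211 K/W
R_vermiculite fill = R_total − R_other = 0.0421 K/W
k = L/(R·A) = 0.11/(0.0421×33)

k ≈ 0.0792 W/(m·K)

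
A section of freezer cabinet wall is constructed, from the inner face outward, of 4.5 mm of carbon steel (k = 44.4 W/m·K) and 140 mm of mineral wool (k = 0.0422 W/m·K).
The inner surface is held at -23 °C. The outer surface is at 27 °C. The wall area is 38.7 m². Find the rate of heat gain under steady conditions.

Model the wall as resistances in series:
R_carbon steel = L/(kA) = 0.0045/(44.4×38.7) = 2.619×10^-6 K/W
R_mineral wool = L/(kA) = 0.14/(0.0422×38.7) = 0.08572 K/W
R_total = 0.08573 K/W
Q = ΔT / R_total = 50 / 0.08573

Q ≈ 583 W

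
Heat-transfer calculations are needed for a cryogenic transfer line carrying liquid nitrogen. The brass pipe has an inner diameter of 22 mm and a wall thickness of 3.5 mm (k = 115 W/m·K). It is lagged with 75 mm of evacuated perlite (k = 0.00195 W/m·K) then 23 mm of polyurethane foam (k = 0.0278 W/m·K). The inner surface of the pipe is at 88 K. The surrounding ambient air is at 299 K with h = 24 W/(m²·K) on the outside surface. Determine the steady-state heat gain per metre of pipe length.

q′ ≈ 1.41 W/m

For a radial system each layer contributes R = ln(r_out/r_in)/(2πkL); films add R = 1/(hA).
R_brass pipe wall = ln(14.5/11)/(2π×115×1) = 3.823×10^-4 K/W
R_evacuated perlite = ln(89.5/14.5)/(2π×0.00195×1) = 148.6 K/W
R_polyurethane foam = ln(112.5/89.5)/(2π×0.0278×1) = 1.309 K/W
R_outer film = 1/(h_o·2πr_oL) = 1/(24×2π×0.1125×1) = 0.05895 K/W
R_total = 149.9 K/W
Q = ΔT/R_total = 211/149.9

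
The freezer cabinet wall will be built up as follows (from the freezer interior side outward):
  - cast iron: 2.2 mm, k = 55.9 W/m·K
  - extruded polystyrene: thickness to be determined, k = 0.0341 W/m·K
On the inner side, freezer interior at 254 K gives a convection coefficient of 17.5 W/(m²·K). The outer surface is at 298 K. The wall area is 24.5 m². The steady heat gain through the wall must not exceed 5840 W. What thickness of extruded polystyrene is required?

Thermal resistances in series:
R_inner film = 1/(h_i·A) = 1/(17.5×24.5) = 0.002332 K/W
R_cast iron = L/(kA) = 0.0022/(55.9×24.5) = 1.606×10^-6 K/W
Sum of the known resistances R_other = 0.002334 K/W
Required total resistance R_tot = ΔT/Q_allow = 44/5840 = 0.007534 K/W
R_extruded polystyrene = R_tot − R_other = 0.0052 K/W
L = R·k·A = 0.0052×0.0341×24.5

L ≈ 4.34 mm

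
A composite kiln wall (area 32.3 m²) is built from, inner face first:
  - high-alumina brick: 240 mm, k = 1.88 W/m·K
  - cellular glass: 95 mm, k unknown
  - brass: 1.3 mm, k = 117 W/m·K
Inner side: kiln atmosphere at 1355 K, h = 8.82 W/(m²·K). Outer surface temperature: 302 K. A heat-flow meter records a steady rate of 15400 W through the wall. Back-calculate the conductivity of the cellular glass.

k ≈ 0.0483 W/(m·K)

Treating each layer as a thermal resistance in series:
R_inner film = 1/(h_i·A) = 1/(8.82×32.3) = 0.00351 K/W
R_high-alumina brick = L/(kA) = 0.24/(1.88×32.3) = 0.003952 K/W
R_brass = L/(kA) = 0.0013/(117×32.3) = 3.44×10^-7 K/W
Sum of known resistances R_other = 0.007463 K/W
Total R = ΔT/Q = 1053/15400 = 0.06838 K/W
R_cellular glass = R_total − R_other = 0.06091 K/W
k = L/(R·A) = 0.095/(0.06091×32.3)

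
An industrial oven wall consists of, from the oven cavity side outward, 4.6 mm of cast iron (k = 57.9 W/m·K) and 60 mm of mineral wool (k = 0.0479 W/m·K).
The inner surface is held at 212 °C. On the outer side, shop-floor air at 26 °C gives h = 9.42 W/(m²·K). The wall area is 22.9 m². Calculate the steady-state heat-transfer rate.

Q ≈ 3130 W

Treating each layer as a thermal resistance in series:
R_cast iron = L/(kA) = 0.0046/(57.9×22.9) = 3.469×10^-6 K/W
R_mineral wool = L/(kA) = 0.06/(0.0479×22.9) = 0.0547 K/W
R_outer film = 1/(h_o·A) = 1/(9.42×22.9) = 0.004636 K/W
R_total = 0.05934 K/W
Q = ΔT / R_total = 186 / 0.05934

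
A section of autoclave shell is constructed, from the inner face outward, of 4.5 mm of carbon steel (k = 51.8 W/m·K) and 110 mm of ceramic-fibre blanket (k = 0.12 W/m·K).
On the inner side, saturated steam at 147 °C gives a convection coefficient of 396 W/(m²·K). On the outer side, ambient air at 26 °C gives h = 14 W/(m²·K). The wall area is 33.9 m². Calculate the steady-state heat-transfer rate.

Q ≈ 4140 W

Series thermal resistances:
R_inner film = 1/(h_i·A) = 1/(396×33.9) = 7.449×10^-5 K/W
R_carbon steel = L/(kA) = 0.0045/(51.8×33.9) = 2.563×10^-6 K/W
R_ceramic-fibre blanket = L/(kA) = 0.11/(0.12×33.9) = 0.02704 K/W
R_outer film = 1/(h_o·A) = 1/(14×33.9) = 0.002107 K/W
R_total = 0.02922 K/W
Q = ΔT / R_total = 121 / 0.02922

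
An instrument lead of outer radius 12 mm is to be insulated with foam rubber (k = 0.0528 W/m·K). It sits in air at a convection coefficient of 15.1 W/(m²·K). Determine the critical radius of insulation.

r_cr ≈ 3.5 mm

For a cylinder r_cr = k/h = 0.0528/15.1
r_cr = 3.5 mm; since the bare radius (12 mm) is above r_cr, any added insulation will reduce heat loss.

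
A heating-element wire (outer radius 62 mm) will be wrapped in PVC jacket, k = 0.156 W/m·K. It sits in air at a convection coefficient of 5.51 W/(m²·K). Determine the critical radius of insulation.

For a cylinder r_cr = k/h = 0.156/5.51
r_cr = 28.3 mm; since the bare radius (62 mm) is above r_cr, any added insulation will reduce heat loss.

r_cr ≈ 28.3 mm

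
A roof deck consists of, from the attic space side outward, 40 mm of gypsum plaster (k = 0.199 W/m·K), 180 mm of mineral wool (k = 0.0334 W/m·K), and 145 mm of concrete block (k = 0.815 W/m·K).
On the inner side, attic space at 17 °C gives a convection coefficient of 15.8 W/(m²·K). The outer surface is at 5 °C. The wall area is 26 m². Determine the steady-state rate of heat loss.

Q ≈ 53.5 W

Thermal resistances in series:
R_inner film = 1/(h_i·A) = 1/(15.8×26) = 0.002434 K/W
R_gypsum plaster = L/(kA) = 0.04/(0.199×26) = 0.007731 K/W
R_mineral wool = L/(kA) = 0.18/(0.0334×26) = 0.2073 K/W
R_concrete block = L/(kA) = 0.145/(0.815×26) = 0.006843 K/W
R_total = 0.2243 K/W
Q = ΔT / R_total = 12 / 0.2243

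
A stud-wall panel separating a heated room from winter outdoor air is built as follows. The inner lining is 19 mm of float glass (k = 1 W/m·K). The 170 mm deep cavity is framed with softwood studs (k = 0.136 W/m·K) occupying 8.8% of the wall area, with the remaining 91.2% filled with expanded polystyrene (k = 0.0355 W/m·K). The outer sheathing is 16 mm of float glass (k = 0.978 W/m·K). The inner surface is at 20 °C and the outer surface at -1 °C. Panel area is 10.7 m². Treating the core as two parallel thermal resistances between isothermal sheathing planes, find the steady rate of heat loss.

Q ≈ 58.1 W

Sheathing layers in series; stud and cavity paths in parallel between them.
R_inner = 0.019/(1×10.7) = 0.001776 K/W
R_stud  = 0.17/(0.136×0.088×10.7) = 1.328 K/W
R_cav   = 0.17/(0.0355×0.912×10.7) = 0.4907 K/W
1/R_core = 1/R_stud + 1/R_cav → R_core = 0.3583 K/W
R_outer = 0.016/(0.978×10.7) = 0.001529 K/W
R_total = 0.3616 K/W
Q = ΔT/R_total = 21/0.3616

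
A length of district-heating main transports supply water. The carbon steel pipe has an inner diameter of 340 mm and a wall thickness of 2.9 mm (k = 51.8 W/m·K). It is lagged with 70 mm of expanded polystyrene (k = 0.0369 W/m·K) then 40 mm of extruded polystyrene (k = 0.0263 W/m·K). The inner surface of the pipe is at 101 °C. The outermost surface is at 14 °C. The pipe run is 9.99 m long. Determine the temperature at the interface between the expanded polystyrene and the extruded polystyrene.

Radial resistances (cylindrical: R_cond = ln(r_o/r_i)/(2πkL), R_conv = 1/(h·2πrL)):
R_carbon steel pipe wall = ln(172.9/170)/(2π×51.8×9.99) = 5.202×10^-6 K/W
R_expanded polystyrene = ln(242.9/172.9)/(2π×0.0369×9.99) = 0.1468 K/W
R_extruded polystyrene = ln(282.9/242.9)/(2π×0.0263×9.99) = 0.09234 K/W
R_total = 0.2391 K/W
Q = ΔT/R_total = 87/0.2391
Q = 364 W
T_interface = T_inner − Q·ΣR(inner→interface) = 101 − 364×0.1468

T ≈ 47.6 °C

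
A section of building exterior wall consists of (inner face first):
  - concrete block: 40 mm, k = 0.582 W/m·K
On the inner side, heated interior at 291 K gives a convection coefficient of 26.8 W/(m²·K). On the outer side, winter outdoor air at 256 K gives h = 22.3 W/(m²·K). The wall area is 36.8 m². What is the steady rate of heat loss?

Q ≈ 8540 W

Model the wall as resistances in series:
R_inner film = 1/(h_i·A) = 1/(26.8×36.8) = 0.001014 K/W
R_concrete block = L/(kA) = 0.04/(0.582×36.8) = 0.001868 K/W
R_outer film = 1/(h_o·A) = 1/(22.3×36.8) = 0.001219 K/W
R_total = 0.0041 K/W
Q = ΔT / R_total = 35 / 0.0041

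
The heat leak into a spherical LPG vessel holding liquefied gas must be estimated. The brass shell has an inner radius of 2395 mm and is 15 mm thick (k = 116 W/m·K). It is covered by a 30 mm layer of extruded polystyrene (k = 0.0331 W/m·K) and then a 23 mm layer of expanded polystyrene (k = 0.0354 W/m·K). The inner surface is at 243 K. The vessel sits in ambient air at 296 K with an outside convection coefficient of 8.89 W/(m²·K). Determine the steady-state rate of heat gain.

Q ≈ 2370 W

Radial (spherical) resistances in series:
R_brass shell = (1/2.395 − 1/2.41)/(4π×116) = 1.783×10^-6 K/W
R_extruded polystyrene = (1/2.41 − 1/2.44)/(4π×0.0331) = 0.01227 K/W
R_expanded polystyrene = (1/2.44 − 1/2.463)/(4π×0.0354) = 0.008603 K/W
R_outer film = 1/(h·4πr_o²) = 1/(8.89×4π×2.463²) = 0.001476 K/W
R_total = 0.02235 K/W
Q = ΔT/R_total = 53/0.02235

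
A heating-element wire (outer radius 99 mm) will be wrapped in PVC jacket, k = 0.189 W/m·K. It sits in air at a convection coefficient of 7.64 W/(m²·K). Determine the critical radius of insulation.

r_cr ≈ 24.7 mm

For a cylinder r_cr = k/h = 0.189/7.64
r_cr = 24.7 mm; since the bare radius (99 mm) is above r_cr, any added insulation will reduce heat loss.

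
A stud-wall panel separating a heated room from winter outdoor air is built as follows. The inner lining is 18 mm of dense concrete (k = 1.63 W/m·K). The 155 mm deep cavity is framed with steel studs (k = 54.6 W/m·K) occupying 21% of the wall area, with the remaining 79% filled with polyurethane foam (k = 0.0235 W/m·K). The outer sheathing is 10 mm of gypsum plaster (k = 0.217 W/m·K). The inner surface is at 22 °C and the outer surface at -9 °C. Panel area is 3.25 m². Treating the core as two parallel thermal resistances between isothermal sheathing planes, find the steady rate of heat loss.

Q ≈ 1430 W

Sheathing layers in series; stud and cavity paths in parallel between them.
R_inner = 0.018/(1.63×3.25) = 0.003398 K/W
R_stud  = 0.155/(54.6×0.21×3.25) = 0.004159 K/W
R_cav   = 0.155/(0.0235×0.79×3.25) = 2.569 K/W
1/R_core = 1/R_stud + 1/R_cav → R_core = 0.004153 K/W
R_outer = 0.01/(0.217×3.25) = 0.01418 K/W
R_total = 0.02173 K/W
Q = ΔT/R_total = 31/0.02173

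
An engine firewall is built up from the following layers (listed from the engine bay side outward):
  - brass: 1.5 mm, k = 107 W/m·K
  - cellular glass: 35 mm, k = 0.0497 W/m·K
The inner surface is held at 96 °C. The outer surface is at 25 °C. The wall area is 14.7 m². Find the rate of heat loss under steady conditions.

Thermal resistances in series:
R_brass = L/(kA) = 0.0015/(107×14.7) = 9.537×10^-7 K/W
R_cellular glass = L/(kA) = 0.035/(0.0497×14.7) = 0.04791 K/W
R_total = 0.04791 K/W
Q = ΔT / R_total = 71 / 0.04791

Q ≈ 1480 W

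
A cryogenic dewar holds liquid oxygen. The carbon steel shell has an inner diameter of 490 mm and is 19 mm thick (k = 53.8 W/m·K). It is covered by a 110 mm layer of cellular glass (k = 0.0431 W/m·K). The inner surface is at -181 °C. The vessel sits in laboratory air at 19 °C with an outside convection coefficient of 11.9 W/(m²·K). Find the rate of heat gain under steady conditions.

Q ≈ 95 W

Each spherical layer contributes R = (1/r_i − 1/r_o)/(4πk):
R_carbon steel shell = (1/0.245 − 1/0.264)/(4π×53.8) = 4.345×10^-4 K/W
R_cellular glass = (1/0.264 − 1/0.374)/(4π×0.0431) = 2.057 K/W
R_outer film = 1/(h·4πr_o²) = 1/(11.9×4π×0.374²) = 0.04781 K/W
R_total = 2.105 K/W
Q = ΔT/R_total = 200/2.105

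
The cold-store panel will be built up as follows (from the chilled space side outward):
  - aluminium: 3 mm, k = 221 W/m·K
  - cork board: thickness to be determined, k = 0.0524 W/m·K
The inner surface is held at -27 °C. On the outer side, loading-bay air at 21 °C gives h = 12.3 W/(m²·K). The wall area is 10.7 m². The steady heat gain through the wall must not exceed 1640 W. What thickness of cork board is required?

L ≈ 12.1 mm

Treating each layer as a thermal resistance in series:
R_aluminium = L/(kA) = 0.003/(221×10.7) = 1.269×10^-6 K/W
R_outer film = 1/(h_o·A) = 1/(12.3×10.7) = 0.007598 K/W
Sum of the known resistances R_other = 0.007599 K/W
Required total resistance R_tot = ΔT/Q_allow = 48/1640 = 0.02927 K/W
R_cork board = R_tot − R_other = 0.02167 K/W
L = R·k·A = 0.02167×0.0524×10.7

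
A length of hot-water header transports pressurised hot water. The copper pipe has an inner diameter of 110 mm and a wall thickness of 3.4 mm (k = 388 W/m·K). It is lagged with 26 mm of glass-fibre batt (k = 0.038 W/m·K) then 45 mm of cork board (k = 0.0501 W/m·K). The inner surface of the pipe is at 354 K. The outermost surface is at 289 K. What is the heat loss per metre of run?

Radial resistances (cylindrical: R_cond = ln(r_o/r_i)/(2πkL), R_conv = 1/(h·2πrL)):
R_copper pipe wall = ln(58.4/55)/(2π×388×1) = 2.46×10^-5 K/W
R_glass-fibre batt = ln(84.4/58.4)/(2π×0.038×1) = 1.542 K/W
R_cork board = ln(129.4/84.4)/(2π×0.0501×1) = 1.358 K/W
R_total = 2.9 K/W
Q = ΔT/R_total = 65/2.9

q′ ≈ 22.4 W/m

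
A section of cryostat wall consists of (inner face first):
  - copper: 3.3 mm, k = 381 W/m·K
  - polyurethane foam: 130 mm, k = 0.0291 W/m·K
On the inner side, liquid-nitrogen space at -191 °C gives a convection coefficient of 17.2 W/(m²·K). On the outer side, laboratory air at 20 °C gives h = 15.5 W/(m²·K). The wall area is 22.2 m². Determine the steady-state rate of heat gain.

Model the wall as resistances in series:
R_inner film = 1/(h_i·A) = 1/(17.2×22.2) = 0.002619 K/W
R_copper = L/(kA) = 0.0033/(381×22.2) = 3.902×10^-7 K/W
R_polyurethane foam = L/(kA) = 0.13/(0.0291×22.2) = 0.2012 K/W
R_outer film = 1/(h_o·A) = 1/(15.5×22.2) = 0.002906 K/W
R_total = 0.2068 K/W
Q = ΔT / R_total = 211 / 0.2068

Q ≈ 1020 W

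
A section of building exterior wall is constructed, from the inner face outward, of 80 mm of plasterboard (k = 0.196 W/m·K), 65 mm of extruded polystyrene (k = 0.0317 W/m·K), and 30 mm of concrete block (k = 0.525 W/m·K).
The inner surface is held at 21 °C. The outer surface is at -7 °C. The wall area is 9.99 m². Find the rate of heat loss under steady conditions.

Q ≈ 111 W

Thermal resistances in series:
R_plasterboard = L/(kA) = 0.08/(0.196×9.99) = 0.04086 K/W
R_extruded polystyrene = L/(kA) = 0.065/(0.0317×9.99) = 0.2053 K/W
R_concrete block = L/(kA) = 0.03/(0.525×9.99) = 0.00572 K/W
R_total = 0.2518 K/W
Q = ΔT / R_total = 28 / 0.2518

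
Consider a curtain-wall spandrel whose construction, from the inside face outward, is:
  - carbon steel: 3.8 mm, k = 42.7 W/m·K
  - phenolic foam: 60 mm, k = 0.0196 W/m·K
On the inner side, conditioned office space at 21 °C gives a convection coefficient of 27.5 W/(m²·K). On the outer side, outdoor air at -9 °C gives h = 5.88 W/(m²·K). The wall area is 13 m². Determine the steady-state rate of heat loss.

Series thermal resistances:
R_inner film = 1/(h_i·A) = 1/(27.5×13) = 0.002797 K/W
R_carbon steel = L/(kA) = 0.0038/(42.7×13) = 6.846×10^-6 K/W
R_phenolic foam = L/(kA) = 0.06/(0.0196×13) = 0.2355 K/W
R_outer film = 1/(h_o·A) = 1/(5.88×13) = 0.01308 K/W
R_total = 0.2514 K/W
Q = ΔT / R_total = 30 / 0.2514

Q ≈ 119 W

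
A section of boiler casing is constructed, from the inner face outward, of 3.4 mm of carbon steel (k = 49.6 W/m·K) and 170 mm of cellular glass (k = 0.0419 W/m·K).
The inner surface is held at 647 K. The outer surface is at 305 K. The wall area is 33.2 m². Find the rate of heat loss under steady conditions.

Q ≈ 2800 W

Series thermal resistances:
R_carbon steel = L/(kA) = 0.0034/(49.6×33.2) = 2.065×10^-6 K/W
R_cellular glass = L/(kA) = 0.17/(0.0419×33.2) = 0.1222 K/W
R_total = 0.1222 K/W
Q = ΔT / R_total = 342 / 0.1222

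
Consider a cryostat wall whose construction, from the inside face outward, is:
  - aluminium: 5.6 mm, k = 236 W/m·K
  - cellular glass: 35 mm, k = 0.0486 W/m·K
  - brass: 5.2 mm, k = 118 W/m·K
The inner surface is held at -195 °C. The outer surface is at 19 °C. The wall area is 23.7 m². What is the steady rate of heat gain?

Series thermal resistances:
R_aluminium = L/(kA) = 0.0056/(236×23.7) = 1.001×10^-6 K/W
R_cellular glass = L/(kA) = 0.035/(0.0486×23.7) = 0.03039 K/W
R_brass = L/(kA) = 0.0052/(118×23.7) = 1.859×10^-6 K/W
R_total = 0.03039 K/W
Q = ΔT / R_total = 214 / 0.03039

Q ≈ 7040 W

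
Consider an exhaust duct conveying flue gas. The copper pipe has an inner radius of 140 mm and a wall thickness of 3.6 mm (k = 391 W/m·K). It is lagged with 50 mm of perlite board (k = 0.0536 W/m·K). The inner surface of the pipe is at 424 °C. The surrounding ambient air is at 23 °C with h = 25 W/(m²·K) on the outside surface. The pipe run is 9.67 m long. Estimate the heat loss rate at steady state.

Q ≈ 4210 W

Cylindrical conduction, so R = ln(r₂/r₁)/(2πkL) per layer, in series:
R_copper pipe wall = ln(143.6/140)/(2π×391×9.67) = 1.069×10^-6 K/W
R_perlite board = ln(193.6/143.6)/(2π×0.0536×9.67) = 0.09174 K/W
R_outer film = 1/(h_o·2πr_oL) = 1/(25×2π×0.1936×9.67) = 0.003401 K/W
R_total = 0.09514 K/W
Q = ΔT/R_total = 401/0.09514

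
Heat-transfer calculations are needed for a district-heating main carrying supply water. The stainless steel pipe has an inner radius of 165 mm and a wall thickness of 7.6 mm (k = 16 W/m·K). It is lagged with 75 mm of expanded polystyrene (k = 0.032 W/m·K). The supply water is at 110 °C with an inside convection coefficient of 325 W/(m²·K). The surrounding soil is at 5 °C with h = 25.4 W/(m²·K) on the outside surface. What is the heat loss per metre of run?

q′ ≈ 57.6 W/m

Radial resistances (cylindrical: R_cond = ln(r_o/r_i)/(2πkL), R_conv = 1/(h·2πrL)):
R_inner film = 1/(h_i·2πr₁L) = 1/(325×2π×0.165×1) = 0.002968 K/W
R_stainless steel pipe wall = ln(172.6/165)/(2π×16×1) = 4.479×10^-4 K/W
R_expanded polystyrene = ln(247.6/172.6)/(2π×0.032×1) = 1.795 K/W
R_outer film = 1/(h_o·2πr_oL) = 1/(25.4×2π×0.2476×1) = 0.02531 K/W
R_total = 1.823 K/W
Q = ΔT/R_total = 105/1.823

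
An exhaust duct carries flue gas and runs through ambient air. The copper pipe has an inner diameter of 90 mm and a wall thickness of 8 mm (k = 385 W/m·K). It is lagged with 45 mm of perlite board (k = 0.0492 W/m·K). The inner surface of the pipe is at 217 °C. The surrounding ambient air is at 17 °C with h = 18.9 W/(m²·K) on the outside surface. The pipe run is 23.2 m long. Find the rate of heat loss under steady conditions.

Radial resistances (cylindrical: R_cond = ln(r_o/r_i)/(2πkL), R_conv = 1/(h·2πrL)):
R_copper pipe wall = ln(53/45)/(2π×385×23.2) = 2.916×10^-6 K/W
R_perlite board = ln(98/53)/(2π×0.0492×23.2) = 0.08571 K/W
R_outer film = 1/(h_o·2πr_oL) = 1/(18.9×2π×0.098×23.2) = 0.003704 K/W
R_total = 0.08941 K/W
Q = ΔT/R_total = 200/0.08941

Q ≈ 2240 W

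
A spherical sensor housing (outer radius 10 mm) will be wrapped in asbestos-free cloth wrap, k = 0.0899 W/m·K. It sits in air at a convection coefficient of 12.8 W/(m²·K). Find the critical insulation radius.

For a sphere r_cr = 2k/h = 2×0.0899/12.8
r_cr = 14 mm; since the bare radius (10 mm) is below r_cr, adding a thin layer of insulation will *increase* heat loss.

r_cr ≈ 14 mm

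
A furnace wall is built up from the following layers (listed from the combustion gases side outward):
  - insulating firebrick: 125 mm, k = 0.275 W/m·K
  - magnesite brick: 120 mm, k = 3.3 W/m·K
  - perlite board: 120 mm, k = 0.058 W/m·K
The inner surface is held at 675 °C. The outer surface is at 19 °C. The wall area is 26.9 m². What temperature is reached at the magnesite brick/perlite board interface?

Model the wall as resistances in series:
R_insulating firebrick = L/(kA) = 0.125/(0.275×26.9) = 0.0169 K/W
R_magnesite brick = L/(kA) = 0.12/(3.3×26.9) = 0.001352 K/W
R_perlite board = L/(kA) = 0.12/(0.058×26.9) = 0.07691 K/W
R_total = 0.09516 K/W;  Q = ΔT/R_total = 656/0.09516 = 6893 W
T_interface = T_inner − Q·ΣR(inner→interface) = 675 − 6890×0.01825

T ≈ 549 °C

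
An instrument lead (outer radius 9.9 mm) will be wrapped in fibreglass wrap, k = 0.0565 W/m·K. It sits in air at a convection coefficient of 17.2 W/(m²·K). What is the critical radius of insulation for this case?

r_cr ≈ 3.28 mm

For a cylinder r_cr = k/h = 0.0565/17.2
r_cr = 3.28 mm; since the bare radius (9.9 mm) is above r_cr, any added insulation will reduce heat loss.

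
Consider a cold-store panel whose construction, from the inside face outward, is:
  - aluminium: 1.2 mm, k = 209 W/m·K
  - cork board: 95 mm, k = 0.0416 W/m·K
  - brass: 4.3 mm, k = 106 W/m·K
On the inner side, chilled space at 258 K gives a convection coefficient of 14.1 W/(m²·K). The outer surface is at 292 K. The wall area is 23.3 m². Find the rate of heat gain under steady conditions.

Series thermal resistances:
R_inner film = 1/(h_i·A) = 1/(14.1×23.3) = 0.003044 K/W
R_aluminium = L/(kA) = 0.0012/(209×23.3) = 2.464×10^-7 K/W
R_cork board = L/(kA) = 0.095/(0.0416×23.3) = 0.09801 K/W
R_brass = L/(kA) = 0.0043/(106×23.3) = 1.741×10^-6 K/W
R_total = 0.1011 K/W
Q = ΔT / R_total = 34 / 0.1011

Q ≈ 336 W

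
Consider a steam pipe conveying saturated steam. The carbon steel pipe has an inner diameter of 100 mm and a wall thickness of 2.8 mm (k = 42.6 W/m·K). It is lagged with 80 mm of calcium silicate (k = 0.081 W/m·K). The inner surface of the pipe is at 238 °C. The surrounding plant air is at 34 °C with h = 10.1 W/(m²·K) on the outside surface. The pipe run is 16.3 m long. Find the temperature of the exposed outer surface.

T ≈ 46.5 °C

Cylindrical conduction, so R = ln(r₂/r₁)/(2πkL) per layer, in series:
R_carbon steel pipe wall = ln(52.8/50)/(2π×42.6×16.3) = 1.249×10^-5 K/W
R_calcium silicate = ln(132.8/52.8)/(2π×0.081×16.3) = 0.1112 K/W
R_outer film = 1/(h_o·2πr_oL) = 1/(10.1×2π×0.1328×16.3) = 0.00728 K/W
R_total = 0.1185 K/W
Q = ΔT/R_total = 204/0.1185
Q = 1720 W
T_interface = T_inner − Q·ΣR(inner→interface) = 238 − 1720×0.1112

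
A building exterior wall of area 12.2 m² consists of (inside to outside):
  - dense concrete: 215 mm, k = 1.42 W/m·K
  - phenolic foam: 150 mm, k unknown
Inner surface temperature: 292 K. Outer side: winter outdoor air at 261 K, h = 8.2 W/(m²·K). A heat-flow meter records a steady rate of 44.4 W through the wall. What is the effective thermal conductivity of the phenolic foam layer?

Treating each layer as a thermal resistance in series:
R_dense concrete = L/(kA) = 0.215/(1.42×12.2) = 0.01241 K/W
R_outer film = 1/(h_o·A) = 1/(8.2×12.2) = 0.009996 K/W
Sum of known resistances R_other = 0.02241 K/W
Total R = ΔT/Q = 31/44.4 = 0.6982 K/W
R_phenolic foam = R_total − R_other = 0.6758 K/W
k = L/(R·A) = 0.15/(0.6758×12.2)

k ≈ 0.0182 W/(m·K)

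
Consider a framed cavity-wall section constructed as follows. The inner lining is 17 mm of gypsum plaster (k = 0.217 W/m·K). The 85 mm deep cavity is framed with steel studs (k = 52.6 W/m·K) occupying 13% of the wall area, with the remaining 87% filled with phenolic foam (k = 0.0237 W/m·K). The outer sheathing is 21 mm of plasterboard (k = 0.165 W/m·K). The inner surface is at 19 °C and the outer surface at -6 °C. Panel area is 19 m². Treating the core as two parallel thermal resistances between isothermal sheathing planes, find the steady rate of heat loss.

Sheathing layers in series; stud and cavity paths in parallel between them.
R_inner = 0.017/(0.217×19) = 0.004123 K/W
R_stud  = 0.085/(52.6×0.13×19) = 6.542×10^-4 K/W
R_cav   = 0.085/(0.0237×0.87×19) = 0.217 K/W
1/R_core = 1/R_stud + 1/R_cav → R_core = 6.523×10^-4 K/W
R_outer = 0.021/(0.165×19) = 0.006699 K/W
R_total = 0.01147 K/W
Q = ΔT/R_total = 25/0.01147

Q ≈ 2180 W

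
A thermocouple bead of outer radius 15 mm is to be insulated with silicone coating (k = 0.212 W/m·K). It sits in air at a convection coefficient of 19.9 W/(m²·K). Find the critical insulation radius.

r_cr ≈ 21.3 mm

For a sphere r_cr = 2k/h = 2×0.212/19.9
r_cr = 21.3 mm; since the bare radius (15 mm) is below r_cr, adding a thin layer of insulation will *increase* heat loss.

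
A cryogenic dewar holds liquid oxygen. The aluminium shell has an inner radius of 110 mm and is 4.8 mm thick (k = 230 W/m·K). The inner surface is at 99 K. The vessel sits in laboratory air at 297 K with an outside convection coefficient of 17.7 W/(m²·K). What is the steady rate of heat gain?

Radial (spherical) resistances in series:
R_aluminium shell = (1/0.11 − 1/0.1148)/(4π×230) = 1.315×10^-4 K/W
R_outer film = 1/(h·4πr_o²) = 1/(17.7×4π×0.1148²) = 0.3411 K/W
R_total = 0.3413 K/W
Q = ΔT/R_total = 198/0.3413

Q ≈ 580 W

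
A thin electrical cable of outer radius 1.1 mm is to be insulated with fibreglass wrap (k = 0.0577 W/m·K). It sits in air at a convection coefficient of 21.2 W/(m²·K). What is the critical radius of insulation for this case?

For a cylinder r_cr = k/h = 0.0577/21.2
r_cr = 2.72 mm; since the bare radius (1.1 mm) is below r_cr, adding a thin layer of insulation will *increase* heat loss.

r_cr ≈ 2.72 mm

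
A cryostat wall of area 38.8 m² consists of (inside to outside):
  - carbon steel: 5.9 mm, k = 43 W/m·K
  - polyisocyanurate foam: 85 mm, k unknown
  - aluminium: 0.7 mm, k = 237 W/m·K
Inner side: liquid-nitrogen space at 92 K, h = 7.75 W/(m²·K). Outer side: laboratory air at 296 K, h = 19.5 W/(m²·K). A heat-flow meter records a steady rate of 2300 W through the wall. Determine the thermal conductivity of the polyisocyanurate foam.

Thermal resistances in series:
R_inner film = 1/(h_i·A) = 1/(7.75×38.8) = 0.003326 K/W
R_carbon steel = L/(kA) = 0.0059/(43×38.8) = 3.536×10^-6 K/W
R_aluminium = L/(kA) = 0.0007/(237×38.8) = 7.612×10^-8 K/W
R_outer film = 1/(h_o·A) = 1/(19.5×38.8) = 0.001322 K/W
Sum of known resistances R_other = 0.004651 K/W
Total R = ΔT/Q = 204/2300 = 0.0887 K/W
R_polyisocyanurate foam = R_total − R_other = 0.08404 K/W
k = L/(R·A) = 0.085/(0.08404×38.8)

k ≈ 0.0261 W/(m·K)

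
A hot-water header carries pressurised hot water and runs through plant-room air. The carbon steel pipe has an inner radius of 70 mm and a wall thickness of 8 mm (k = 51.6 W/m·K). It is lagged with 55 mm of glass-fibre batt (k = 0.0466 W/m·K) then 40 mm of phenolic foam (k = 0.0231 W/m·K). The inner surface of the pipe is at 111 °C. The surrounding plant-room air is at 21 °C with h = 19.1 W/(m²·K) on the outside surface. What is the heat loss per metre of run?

q′ ≈ 24.4 W/m

Per-layer cylindrical resistances, series-summed:
R_carbon steel pipe wall = ln(78/70)/(2π×51.6×1) = 3.338×10^-4 K/W
R_glass-fibre batt = ln(133/78)/(2π×0.0466×1) = 1.823 K/W
R_phenolic foam = ln(173/133)/(2π×0.0231×1) = 1.812 K/W
R_outer film = 1/(h_o·2πr_oL) = 1/(19.1×2π×0.173×1) = 0.04817 K/W
R_total = 3.683 K/W
Q = ΔT/R_total = 90/3.683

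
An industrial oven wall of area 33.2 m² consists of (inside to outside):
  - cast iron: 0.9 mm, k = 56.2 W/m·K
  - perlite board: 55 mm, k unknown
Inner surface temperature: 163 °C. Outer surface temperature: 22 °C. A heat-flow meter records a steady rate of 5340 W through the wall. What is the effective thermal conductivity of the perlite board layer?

Using the resistance-network approach (series):
R_cast iron = L/(kA) = 0.0009/(56.2×33.2) = 4.824×10^-7 K/W
Sum of known resistances R_other = 4.824×10^-7 K/W
Total R = ΔT/Q = 141/5340 = 0.0264 K/W
R_perlite board = R_total − R_other = 0.0264 K/W
k = L/(R·A) = 0.055/(0.0264×33.2)

k ≈ 0.0627 W/(m·K)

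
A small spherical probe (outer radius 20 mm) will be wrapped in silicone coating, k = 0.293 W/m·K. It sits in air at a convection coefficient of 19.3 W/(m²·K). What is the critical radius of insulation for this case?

r_cr ≈ 30.4 mm

For a sphere r_cr = 2k/h = 2×0.293/19.3
r_cr = 30.4 mm; since the bare radius (20 mm) is below r_cr, adding a thin layer of insulation will *increase* heat loss.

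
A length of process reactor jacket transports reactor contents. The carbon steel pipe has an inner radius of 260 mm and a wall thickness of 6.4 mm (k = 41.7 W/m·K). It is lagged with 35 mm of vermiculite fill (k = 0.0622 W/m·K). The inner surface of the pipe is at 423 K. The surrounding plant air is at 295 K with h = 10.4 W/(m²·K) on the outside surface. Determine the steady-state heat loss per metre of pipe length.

q′ ≈ 349 W/m

Cylindrical conduction, so R = ln(r₂/r₁)/(2πkL) per layer, in series:
R_carbon steel pipe wall = ln(266.4/260)/(2π×41.7×1) = 9.281×10^-5 K/W
R_vermiculite fill = ln(301.4/266.4)/(2π×0.0622×1) = 0.3159 K/W
R_outer film = 1/(h_o·2πr_oL) = 1/(10.4×2π×0.3014×1) = 0.05077 K/W
R_total = 0.3667 K/W
Q = ΔT/R_total = 128/0.3667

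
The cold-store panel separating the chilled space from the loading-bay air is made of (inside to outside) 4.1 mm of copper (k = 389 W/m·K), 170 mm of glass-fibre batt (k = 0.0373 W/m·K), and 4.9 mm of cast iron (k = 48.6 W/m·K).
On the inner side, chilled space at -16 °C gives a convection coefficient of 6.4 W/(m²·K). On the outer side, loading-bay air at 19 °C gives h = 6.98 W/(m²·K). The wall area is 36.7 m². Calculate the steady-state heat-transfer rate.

Model the wall as resistances in series:
R_inner film = 1/(h_i·A) = 1/(6.4×36.7) = 0.004257 K/W
R_copper = L/(kA) = 0.0041/(389×36.7) = 2.872×10^-7 K/W
R_glass-fibre batt = L/(kA) = 0.17/(0.0373×36.7) = 0.1242 K/W
R_cast iron = L/(kA) = 0.0049/(48.6×36.7) = 2.747×10^-6 K/W
R_outer film = 1/(h_o·A) = 1/(6.98×36.7) = 0.003904 K/W
R_total = 0.1324 K/W
Q = ΔT / R_total = 35 / 0.1324

Q ≈ 264 W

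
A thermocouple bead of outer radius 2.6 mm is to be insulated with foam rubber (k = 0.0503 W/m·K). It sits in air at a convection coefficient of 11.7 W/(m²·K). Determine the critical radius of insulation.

r_cr ≈ 8.6 mm

For a sphere r_cr = 2k/h = 2×0.0503/11.7
r_cr = 8.6 mm; since the bare radius (2.6 mm) is below r_cr, adding a thin layer of insulation will *increase* heat loss.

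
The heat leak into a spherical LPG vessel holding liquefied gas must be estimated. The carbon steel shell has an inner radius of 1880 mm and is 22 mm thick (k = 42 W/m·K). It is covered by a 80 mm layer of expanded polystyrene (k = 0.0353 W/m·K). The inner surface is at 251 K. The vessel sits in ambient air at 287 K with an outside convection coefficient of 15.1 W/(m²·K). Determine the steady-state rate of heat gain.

Each spherical layer contributes R = (1/r_i − 1/r_o)/(4πk):
R_carbon steel shell = (1/1.88 − 1/1.902)/(4π×42) = 1.166×10^-5 K/W
R_expanded polystyrene = (1/1.902 − 1/1.982)/(4π×0.0353) = 0.04784 K/W
R_outer film = 1/(h·4πr_o²) = 1/(15.1×4π×1.982²) = 0.001342 K/W
R_total = 0.04919 K/W
Q = ΔT/R_total = 36/0.04919

Q ≈ 732 W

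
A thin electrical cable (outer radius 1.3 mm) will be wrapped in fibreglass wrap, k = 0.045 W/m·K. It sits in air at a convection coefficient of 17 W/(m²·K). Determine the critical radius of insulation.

For a cylinder r_cr = k/h = 0.045/17
r_cr = 2.65 mm; since the bare radius (1.3 mm) is below r_cr, adding a thin layer of insulation will *increase* heat loss.

r_cr ≈ 2.65 mm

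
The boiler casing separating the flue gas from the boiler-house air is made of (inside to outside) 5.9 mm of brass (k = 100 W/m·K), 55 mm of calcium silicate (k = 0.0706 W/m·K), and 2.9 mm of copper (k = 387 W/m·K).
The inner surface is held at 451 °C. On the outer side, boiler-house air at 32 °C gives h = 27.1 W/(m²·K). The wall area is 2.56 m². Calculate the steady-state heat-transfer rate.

Series thermal resistances:
R_brass = L/(kA) = 0.0059/(100×2.56) = 2.305×10^-5 K/W
R_calcium silicate = L/(kA) = 0.055/(0.0706×2.56) = 0.3043 K/W
R_copper = L/(kA) = 0.0029/(387×2.56) = 2.927×10^-6 K/W
R_outer film = 1/(h_o·A) = 1/(27.1×2.56) = 0.01441 K/W
R_total = 0.3188 K/W
Q = ΔT / R_total = 419 / 0.3188

Q ≈ 1310 W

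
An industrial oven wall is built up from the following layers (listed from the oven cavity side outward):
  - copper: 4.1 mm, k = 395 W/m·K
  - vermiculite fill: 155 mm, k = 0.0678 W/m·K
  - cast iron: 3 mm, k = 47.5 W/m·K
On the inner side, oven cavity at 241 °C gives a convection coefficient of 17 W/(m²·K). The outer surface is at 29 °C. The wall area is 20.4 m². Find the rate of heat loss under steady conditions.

Q ≈ 1840 W

Treating each layer as a thermal resistance in series:
R_inner film = 1/(h_i·A) = 1/(17×20.4) = 0.002884 K/W
R_copper = L/(kA) = 0.0041/(395×20.4) = 5.088×10^-7 K/W
R_vermiculite fill = L/(kA) = 0.155/(0.0678×20.4) = 0.1121 K/W
R_cast iron = L/(kA) = 0.003/(47.5×20.4) = 3.096×10^-6 K/W
R_total = 0.115 K/W
Q = ΔT / R_total = 212 / 0.115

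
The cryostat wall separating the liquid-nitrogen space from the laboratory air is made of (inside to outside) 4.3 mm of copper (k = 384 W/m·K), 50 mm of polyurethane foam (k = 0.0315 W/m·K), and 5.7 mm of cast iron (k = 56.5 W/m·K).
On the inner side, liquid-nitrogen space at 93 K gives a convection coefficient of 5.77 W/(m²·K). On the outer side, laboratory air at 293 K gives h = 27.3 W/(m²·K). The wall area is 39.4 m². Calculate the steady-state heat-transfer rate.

Q ≈ 4380 W

Treating each layer as a thermal resistance in series:
R_inner film = 1/(h_i·A) = 1/(5.77×39.4) = 0.004399 K/W
R_copper = L/(kA) = 0.0043/(384×39.4) = 2.842×10^-7 K/W
R_polyurethane foam = L/(kA) = 0.05/(0.0315×39.4) = 0.04029 K/W
R_cast iron = L/(kA) = 0.0057/(56.5×39.4) = 2.561×10^-6 K/W
R_outer film = 1/(h_o·A) = 1/(27.3×39.4) = 9.297×10^-4 K/W
R_total = 0.04562 K/W
Q = ΔT / R_total = 200 / 0.04562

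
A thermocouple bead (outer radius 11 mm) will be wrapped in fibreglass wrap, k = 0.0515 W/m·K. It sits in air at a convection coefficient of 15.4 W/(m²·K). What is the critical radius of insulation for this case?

r_cr ≈ 6.69 mm

For a sphere r_cr = 2k/h = 2×0.0515/15.4
r_cr = 6.69 mm; since the bare radius (11 mm) is above r_cr, any added insulation will reduce heat loss.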